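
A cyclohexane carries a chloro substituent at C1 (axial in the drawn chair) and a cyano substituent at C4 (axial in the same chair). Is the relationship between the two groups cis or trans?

trans

C1 and C4 have opposite parity, so their axial bonds point in opposite directions.
With opposite-parity carbons, two substituents on the same face are one axial and one equatorial; opposite faces give both axial or both equatorial.
Here the groups are axial/axial → opposite face → trans.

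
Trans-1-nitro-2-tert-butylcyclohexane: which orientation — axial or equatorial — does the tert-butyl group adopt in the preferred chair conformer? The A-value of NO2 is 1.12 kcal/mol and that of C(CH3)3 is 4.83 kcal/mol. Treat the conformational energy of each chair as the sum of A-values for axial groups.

equatorial

C1 and C2 have opposite parity, so for the trans isomer the two substituents are e,e in one chair and a,a in the other.
Chair I (nitro axial, tert-butyl axial): E = 5.95 kcal/mol.
Chair II (nitro equatorial, tert-butyl equatorial): E = 0.00 kcal/mol.
Chair II is the more stable (lower-energy) conformer, and in that chair the tert-butyl group is equatorial.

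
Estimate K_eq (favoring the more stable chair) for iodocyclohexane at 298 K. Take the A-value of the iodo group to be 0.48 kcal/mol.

K ≈ 2.25

One chair has the iodo group axial (E = 0.48 kcal/mol) and the other has it equatorial (E = 0).
ΔG = 0.48 kcal/mol between the two chairs.
K = exp(ΔG/RT) with R = 1.987×10⁻³ kcal mol⁻¹ K⁻¹ and T = 298 K gives K ≈ 2.25.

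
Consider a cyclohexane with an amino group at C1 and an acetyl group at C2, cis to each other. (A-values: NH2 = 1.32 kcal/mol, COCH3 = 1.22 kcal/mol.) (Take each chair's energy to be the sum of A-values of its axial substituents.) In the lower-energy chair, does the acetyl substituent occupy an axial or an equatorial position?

C1 and C2 have opposite parity, so for the cis isomer the two substituents are one axial and one equatorial in each chair.
Chair I (amino axial, acetyl equatorial): E = 1.32 kcal/mol.
Chair II (amino equatorial, acetyl axial): E = 1.22 kcal/mol.
Chair II is the more stable (lower-energy) conformer, and in that chair the acetyl group is axial.

axial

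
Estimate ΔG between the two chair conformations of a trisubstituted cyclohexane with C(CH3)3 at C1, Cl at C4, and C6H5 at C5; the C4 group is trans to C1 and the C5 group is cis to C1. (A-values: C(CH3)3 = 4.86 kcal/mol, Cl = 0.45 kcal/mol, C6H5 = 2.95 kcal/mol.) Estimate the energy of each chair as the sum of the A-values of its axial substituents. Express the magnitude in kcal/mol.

8.26 kcal/mol

Chair I (tert-butyl axial, chloro axial, phenyl axial): E = 8.26 kcal/mol.
Chair II (tert-butyl equatorial, chloro equatorial, phenyl equatorial): E = 0.00 kcal/mol.
ΔE = 8.26 − 0.00 = 8.26 kcal/mol; chair II is more stable.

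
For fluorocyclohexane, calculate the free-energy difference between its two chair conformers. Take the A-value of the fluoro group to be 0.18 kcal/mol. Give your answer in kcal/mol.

0.18 kcal/mol

A monosubstituted cyclohexane has one chair with the fluoro group axial (E = A = 0.18 kcal/mol) and one with it equatorial (E = 0).
ΔE = 0.18 − 0 = 0.18 kcal/mol.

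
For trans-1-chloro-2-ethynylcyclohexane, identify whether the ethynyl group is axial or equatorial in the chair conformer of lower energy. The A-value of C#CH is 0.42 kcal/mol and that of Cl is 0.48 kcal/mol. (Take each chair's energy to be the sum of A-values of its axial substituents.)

C1 and C2 have opposite parity, so for the trans isomer the two substituents are e,e in one chair and a,a in the other.
Chair I (ethynyl axial, chloro axial): E = 0.90 kcal/mol.
Chair II (ethynyl equatorial, chloro equatorial): E = 0.00 kcal/mol.
Chair II is the more stable (lower-energy) conformer, and in that chair the ethynyl group is equatorial.

equatorial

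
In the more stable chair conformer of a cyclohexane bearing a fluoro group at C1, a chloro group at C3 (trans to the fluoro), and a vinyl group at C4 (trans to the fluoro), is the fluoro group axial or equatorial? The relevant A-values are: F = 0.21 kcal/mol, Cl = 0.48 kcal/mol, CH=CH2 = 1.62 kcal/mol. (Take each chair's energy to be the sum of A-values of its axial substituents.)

Chair I (fluoro axial, chloro equatorial, vinyl axial): E = 1.83 kcal/mol.
Chair II (fluoro equatorial, chloro axial, vinyl equatorial): E = 0.48 kcal/mol.
Chair II is the more stable (lower-energy) conformer, and in that chair the fluoro group is equatorial.

equatorial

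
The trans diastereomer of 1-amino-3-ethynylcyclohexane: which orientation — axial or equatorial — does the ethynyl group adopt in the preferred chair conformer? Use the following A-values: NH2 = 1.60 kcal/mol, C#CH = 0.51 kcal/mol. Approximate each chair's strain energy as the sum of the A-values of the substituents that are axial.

C1 and C3 have the same parity, so for the trans isomer the two substituents are one axial and one equatorial in each chair.
Chair I (amino axial, ethynyl equatorial): E = 1.60 kcal/mol.
Chair II (amino equatorial, ethynyl axial): E = 0.51 kcal/mol.
Chair II is the more stable (lower-energy) conformer, and in that chair the ethynyl group is axial.

axial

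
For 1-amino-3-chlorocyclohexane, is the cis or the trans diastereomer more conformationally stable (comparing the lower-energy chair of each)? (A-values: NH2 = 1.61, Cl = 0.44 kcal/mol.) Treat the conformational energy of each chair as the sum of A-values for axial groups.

cis

At 1,3 positions (parity same): cis → (e,e or a,a); trans → (a,e or e,a).
Best chair for cis: E = 0.00 kcal/mol; best chair for trans: E = 0.44 kcal/mol.
The cis isomer is lower by 0.44 kcal/mol.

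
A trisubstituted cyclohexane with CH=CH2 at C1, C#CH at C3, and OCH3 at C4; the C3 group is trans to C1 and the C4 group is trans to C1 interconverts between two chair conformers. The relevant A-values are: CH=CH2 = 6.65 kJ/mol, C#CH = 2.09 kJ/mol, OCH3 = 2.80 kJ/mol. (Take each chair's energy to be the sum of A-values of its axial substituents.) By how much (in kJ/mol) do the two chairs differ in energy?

Chair I (vinyl axial, ethynyl equatorial, methoxy axial): E = 9.45 kJ/mol.
Chair II (vinyl equatorial, ethynyl axial, methoxy equatorial): E = 2.09 kJ/mol.
ΔE = 9.45 − 2.09 = 7.36 kJ/mol; chair II is more stable.

7.36 kJ/mol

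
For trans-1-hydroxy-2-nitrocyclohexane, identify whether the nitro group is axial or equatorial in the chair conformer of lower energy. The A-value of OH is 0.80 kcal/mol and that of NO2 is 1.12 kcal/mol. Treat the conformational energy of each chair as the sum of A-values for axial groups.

equatorial

C1 and C2 have opposite parity, so for the trans isomer the two substituents are e,e in one chair and a,a in the other.
Chair I (hydroxyl axial, nitro axial): E = 1.92 kcal/mol.
Chair II (hydroxyl equatorial, nitro equatorial): E = 0.00 kcal/mol.
Chair II is the more stable (lower-energy) conformer, and in that chair the nitro group is equatorial.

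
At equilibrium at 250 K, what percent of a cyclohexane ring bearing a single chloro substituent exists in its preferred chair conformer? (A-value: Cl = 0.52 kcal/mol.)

74.0%

One chair has the chloro group axial (E = 0.52 kcal/mol) and the other has it equatorial (E = 0).
ΔG = 0.52 kcal/mol between the two chairs.
K = exp(ΔG/RT) with R = 1.987×10⁻³ kcal mol⁻¹ K⁻¹ and T = 250 K gives K ≈ 2.85.
Fraction in the lower-energy chair = K/(K+1) = 74.0%.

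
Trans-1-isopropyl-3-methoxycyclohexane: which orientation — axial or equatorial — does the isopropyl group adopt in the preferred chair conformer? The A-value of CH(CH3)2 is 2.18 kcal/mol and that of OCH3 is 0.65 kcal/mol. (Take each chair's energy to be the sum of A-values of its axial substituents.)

C1 and C3 have the same parity, so for the trans isomer the two substituents are one axial and one equatorial in each chair.
Chair I (isopropyl axial, methoxy equatorial): E = 2.18 kcal/mol.
Chair II (isopropyl equatorial, methoxy axial): E = 0.65 kcal/mol.
Chair II is the more stable (lower-energy) conformer, and in that chair the isopropyl group is equatorial.

equatorial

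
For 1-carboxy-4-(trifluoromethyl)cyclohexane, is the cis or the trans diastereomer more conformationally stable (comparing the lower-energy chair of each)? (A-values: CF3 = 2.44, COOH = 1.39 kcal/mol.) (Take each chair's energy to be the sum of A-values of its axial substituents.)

At 1,4 positions (parity opposite): cis → (a,e or e,a); trans → (e,e or a,a).
Best chair for cis: E = 1.39 kcal/mol; best chair for trans: E = 0.00 kcal/mol.
The trans isomer is lower by 1.39 kcal/mol.

trans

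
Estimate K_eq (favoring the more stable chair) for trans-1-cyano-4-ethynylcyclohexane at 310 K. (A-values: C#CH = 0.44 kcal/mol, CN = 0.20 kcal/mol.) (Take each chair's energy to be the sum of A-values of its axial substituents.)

C1 and C4 have opposite parity, so for the trans isomer the two substituents are e,e in one chair and a,a in the other.
Chair I (ethynyl axial, cyano axial): E = 0.64 kcal/mol; chair II (ethynyl equatorial, cyano equatorial): E = 0.00 kcal/mol.
ΔG = 0.64 kcal/mol between the two chairs.
K = exp(ΔG/RT) with R = 1.987×10⁻³ kcal mol⁻¹ K⁻¹ and T = 310 K gives K ≈ 2.83.

K ≈ 2.83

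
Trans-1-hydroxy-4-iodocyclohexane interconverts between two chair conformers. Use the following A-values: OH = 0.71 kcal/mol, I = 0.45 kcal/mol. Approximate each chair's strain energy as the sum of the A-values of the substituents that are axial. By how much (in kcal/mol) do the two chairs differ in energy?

C1 and C4 have opposite parity, so for the trans isomer the two substituents are e,e in one chair and a,a in the other.
Chair I (hydroxyl axial, iodo axial): E = 1.16 kcal/mol.
Chair II (hydroxyl equatorial, iodo equatorial): E = 0.00 kcal/mol.
ΔE = 1.16 − 0.00 = 1.16 kcal/mol; chair II is more stable.

1.16 kcal/mol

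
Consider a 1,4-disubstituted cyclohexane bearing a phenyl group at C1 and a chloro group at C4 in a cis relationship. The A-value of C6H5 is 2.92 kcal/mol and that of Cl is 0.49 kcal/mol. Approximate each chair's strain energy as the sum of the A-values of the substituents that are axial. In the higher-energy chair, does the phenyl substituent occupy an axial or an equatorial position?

C1 and C4 have opposite parity, so for the cis isomer the two substituents are one axial and one equatorial in each chair.
Chair I (phenyl axial, chloro equatorial): E = 2.92 kcal/mol.
Chair II (phenyl equatorial, chloro axial): E = 0.49 kcal/mol.
Chair I is the less stable (higher-energy) conformer, and in that chair the phenyl group is axial.

axial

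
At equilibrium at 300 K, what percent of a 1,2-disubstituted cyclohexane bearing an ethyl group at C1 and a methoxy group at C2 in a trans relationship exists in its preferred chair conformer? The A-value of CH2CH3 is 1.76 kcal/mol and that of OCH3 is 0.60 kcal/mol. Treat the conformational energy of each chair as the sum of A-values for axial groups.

C1 and C2 have opposite parity, so for the trans isomer the two substituents are e,e in one chair and a,a in the other.
Chair I (ethyl axial, methoxy axial): E = 2.36 kcal/mol; chair II (ethyl equatorial, methoxy equatorial): E = 0.00 kcal/mol.
ΔG = 2.36 kcal/mol between the two chairs.
K = exp(ΔG/RT) with R = 1.987×10⁻³ kcal mol⁻¹ K⁻¹ and T = 300 K gives K ≈ 52.4.
Fraction in the lower-energy chair = K/(K+1) = 98.1%.

98.1%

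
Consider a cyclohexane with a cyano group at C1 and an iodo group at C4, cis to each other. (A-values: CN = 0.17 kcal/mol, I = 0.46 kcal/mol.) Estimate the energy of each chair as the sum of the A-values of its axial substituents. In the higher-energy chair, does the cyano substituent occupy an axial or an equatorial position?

C1 and C4 have opposite parity, so for the cis isomer the two substituents are one axial and one equatorial in each chair.
Chair I (cyano axial, iodo equatorial): E = 0.17 kcal/mol.
Chair II (cyano equatorial, iodo axial): E = 0.46 kcal/mol.
Chair II is the less stable (higher-energy) conformer, and in that chair the cyano group is equatorial.

equatorial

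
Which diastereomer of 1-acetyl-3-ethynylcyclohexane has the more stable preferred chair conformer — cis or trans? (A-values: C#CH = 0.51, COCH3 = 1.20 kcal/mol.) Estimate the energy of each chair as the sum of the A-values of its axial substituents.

At 1,3 positions (parity same): cis → (e,e or a,a); trans → (a,e or e,a).
Best chair for cis: E = 0.00 kcal/mol; best chair for trans: E = 0.51 kcal/mol.
The cis isomer is lower by 0.51 kcal/mol.

cis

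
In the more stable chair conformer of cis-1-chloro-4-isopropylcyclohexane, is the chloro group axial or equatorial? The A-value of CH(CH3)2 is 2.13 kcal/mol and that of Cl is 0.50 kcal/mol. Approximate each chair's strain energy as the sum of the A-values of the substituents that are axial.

C1 and C4 have opposite parity, so for the cis isomer the two substituents are one axial and one equatorial in each chair.
Chair I (isopropyl axial, chloro equatorial): E = 2.13 kcal/mol.
Chair II (isopropyl equatorial, chloro axial): E = 0.50 kcal/mol.
Chair II is the more stable (lower-energy) conformer, and in that chair the chloro group is axial.

axial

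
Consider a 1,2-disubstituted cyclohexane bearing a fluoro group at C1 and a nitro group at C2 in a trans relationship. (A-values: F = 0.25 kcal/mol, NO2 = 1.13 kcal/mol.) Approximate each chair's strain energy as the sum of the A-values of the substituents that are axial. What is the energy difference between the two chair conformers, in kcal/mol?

C1 and C2 have opposite parity, so for the trans isomer the two substituents are e,e in one chair and a,a in the other.
Chair I (fluoro axial, nitro axial): E = 1.38 kcal/mol.
Chair II (fluoro equatorial, nitro equatorial): E = 0.00 kcal/mol.
ΔE = 1.38 − 0.00 = 1.38 kcal/mol; chair II is more stable.

1.38 kcal/mol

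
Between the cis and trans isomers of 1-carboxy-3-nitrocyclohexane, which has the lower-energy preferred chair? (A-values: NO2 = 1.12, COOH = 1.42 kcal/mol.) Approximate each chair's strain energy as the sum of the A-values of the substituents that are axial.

At 1,3 positions (parity same): cis → (e,e or a,a); trans → (a,e or e,a).
Best chair for cis: E = 0.00 kcal/mol; best chair for trans: E = 1.12 kcal/mol.
The cis isomer is lower by 1.12 kcal/mol.

cis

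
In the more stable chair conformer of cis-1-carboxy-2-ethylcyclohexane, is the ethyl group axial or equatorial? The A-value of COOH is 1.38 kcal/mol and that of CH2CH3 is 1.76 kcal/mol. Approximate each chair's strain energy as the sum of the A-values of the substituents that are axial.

C1 and C2 have opposite parity, so for the cis isomer the two substituents are one axial and one equatorial in each chair.
Chair I (carboxyl axial, ethyl equatorial): E = 1.38 kcal/mol.
Chair II (carboxyl equatorial, ethyl axial): E = 1.76 kcal/mol.
Chair I is the more stable (lower-energy) conformer, and in that chair the ethyl group is equatorial.

equatorial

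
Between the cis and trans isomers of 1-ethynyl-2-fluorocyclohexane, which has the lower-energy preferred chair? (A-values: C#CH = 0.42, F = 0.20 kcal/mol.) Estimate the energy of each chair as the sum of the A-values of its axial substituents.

At 1,2 positions (parity opposite): cis → (a,e or e,a); trans → (e,e or a,a).
Best chair for cis: E = 0.20 kcal/mol; best chair for trans: E = 0.00 kcal/mol.
The trans isomer is lower by 0.20 kcal/mol.

trans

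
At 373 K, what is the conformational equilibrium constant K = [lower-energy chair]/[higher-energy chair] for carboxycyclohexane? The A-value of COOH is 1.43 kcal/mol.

One chair has the carboxyl group axial (E = 1.43 kcal/mol) and the other has it equatorial (E = 0).
ΔG = 1.43 kcal/mol between the two chairs.
K = exp(ΔG/RT) with R = 1.987×10⁻³ kcal mol⁻¹ K⁻¹ and T = 373 K gives K ≈ 6.89.

K ≈ 6.89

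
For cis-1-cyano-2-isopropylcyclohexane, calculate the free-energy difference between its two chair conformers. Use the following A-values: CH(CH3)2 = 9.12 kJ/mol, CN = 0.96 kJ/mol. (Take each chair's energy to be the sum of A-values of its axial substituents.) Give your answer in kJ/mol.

C1 and C2 have opposite parity, so for the cis isomer the two substituents are one axial and one equatorial in each chair.
Chair I (isopropyl axial, cyano equatorial): E = 9.12 kJ/mol.
Chair II (isopropyl equatorial, cyano axial): E = 0.96 kJ/mol.
ΔE = 9.12 − 0.96 = 8.16 kJ/mol; chair II is more stable.

8.16 kJ/mol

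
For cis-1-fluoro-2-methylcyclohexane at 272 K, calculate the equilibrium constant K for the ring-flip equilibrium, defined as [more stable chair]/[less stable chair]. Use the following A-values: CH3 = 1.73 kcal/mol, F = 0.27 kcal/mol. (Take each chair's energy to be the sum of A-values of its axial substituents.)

K ≈ 14.9

C1 and C2 have opposite parity, so for the cis isomer the two substituents are one axial and one equatorial in each chair.
Chair I (methyl axial, fluoro equatorial): E = 1.73 kcal/mol; chair II (methyl equatorial, fluoro axial): E = 0.27 kcal/mol.
ΔG = 1.46 kcal/mol between the two chairs.
K = exp(ΔG/RT) with R = 1.987×10⁻³ kcal mol⁻¹ K⁻¹ and T = 272 K gives K ≈ 14.9.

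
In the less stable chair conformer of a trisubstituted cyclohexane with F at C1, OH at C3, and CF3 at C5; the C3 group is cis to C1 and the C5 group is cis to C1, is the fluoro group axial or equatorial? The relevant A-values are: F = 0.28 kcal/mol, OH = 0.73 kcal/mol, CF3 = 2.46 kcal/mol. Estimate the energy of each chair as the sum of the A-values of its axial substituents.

axial

Chair I (fluoro axial, hydroxyl axial, trifluoromethyl axial): E = 3.47 kcal/mol.
Chair II (fluoro equatorial, hydroxyl equatorial, trifluoromethyl equatorial): E = 0.00 kcal/mol.
Chair I is the less stable (higher-energy) conformer, and in that chair the fluoro group is axial.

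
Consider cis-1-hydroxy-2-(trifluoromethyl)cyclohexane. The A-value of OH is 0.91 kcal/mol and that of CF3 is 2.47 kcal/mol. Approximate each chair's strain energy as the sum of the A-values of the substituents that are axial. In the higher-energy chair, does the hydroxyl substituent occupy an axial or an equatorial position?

C1 and C2 have opposite parity, so for the cis isomer the two substituents are one axial and one equatorial in each chair.
Chair I (hydroxyl axial, trifluoromethyl equatorial): E = 0.91 kcal/mol.
Chair II (hydroxyl equatorial, trifluoromethyl axial): E = 2.47 kcal/mol.
Chair II is the less stable (higher-energy) conformer, and in that chair the hydroxyl group is equatorial.

equatorial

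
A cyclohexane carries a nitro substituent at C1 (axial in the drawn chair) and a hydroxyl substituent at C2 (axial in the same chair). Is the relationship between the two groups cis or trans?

C1 and C2 have opposite parity, so their axial bonds point in opposite directions.
With opposite-parity carbons, two substituents on the same face are one axial and one equatorial; opposite faces give both axial or both equatorial.
Here the groups are axial/axial → opposite face → trans.

trans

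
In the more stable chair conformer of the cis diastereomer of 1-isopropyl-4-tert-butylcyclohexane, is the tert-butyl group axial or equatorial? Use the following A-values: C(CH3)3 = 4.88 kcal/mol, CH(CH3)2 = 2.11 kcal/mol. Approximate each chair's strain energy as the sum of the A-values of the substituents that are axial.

equatorial

C1 and C4 have opposite parity, so for the cis isomer the two substituents are one axial and one equatorial in each chair.
Chair I (tert-butyl axial, isopropyl equatorial): E = 4.88 kcal/mol.
Chair II (tert-butyl equatorial, isopropyl axial): E = 2.11 kcal/mol.
Chair II is the more stable (lower-energy) conformer, and in that chair the tert-butyl group is equatorial.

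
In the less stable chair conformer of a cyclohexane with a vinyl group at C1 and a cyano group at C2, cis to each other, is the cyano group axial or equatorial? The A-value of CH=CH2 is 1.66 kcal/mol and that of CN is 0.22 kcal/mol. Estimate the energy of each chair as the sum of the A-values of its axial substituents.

C1 and C2 have opposite parity, so for the cis isomer the two substituents are one axial and one equatorial in each chair.
Chair I (vinyl axial, cyano equatorial): E = 1.66 kcal/mol.
Chair II (vinyl equatorial, cyano axial): E = 0.22 kcal/mol.
Chair I is the less stable (higher-energy) conformer, and in that chair the cyano group is equatorial.

equatorial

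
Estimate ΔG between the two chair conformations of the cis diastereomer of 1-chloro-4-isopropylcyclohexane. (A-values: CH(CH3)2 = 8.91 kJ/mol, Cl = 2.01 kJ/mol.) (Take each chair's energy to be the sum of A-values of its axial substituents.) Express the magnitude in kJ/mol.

C1 and C4 have opposite parity, so for the cis isomer the two substituents are one axial and one equatorial in each chair.
Chair I (isopropyl axial, chloro equatorial): E = 8.91 kJ/mol.
Chair II (isopropyl equatorial, chloro axial): E = 2.01 kJ/mol.
ΔE = 8.91 − 2.01 = 6.90 kJ/mol; chair II is more stable.

6.90 kJ/mol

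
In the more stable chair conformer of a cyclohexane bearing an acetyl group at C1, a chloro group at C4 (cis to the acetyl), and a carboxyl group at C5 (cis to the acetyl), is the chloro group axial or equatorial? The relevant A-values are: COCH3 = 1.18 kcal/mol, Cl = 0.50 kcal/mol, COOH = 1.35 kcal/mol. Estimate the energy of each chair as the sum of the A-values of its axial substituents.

axial

Chair I (acetyl axial, chloro equatorial, carboxyl axial): E = 2.53 kcal/mol.
Chair II (acetyl equatorial, chloro axial, carboxyl equatorial): E = 0.50 kcal/mol.
Chair II is the more stable (lower-energy) conformer, and in that chair the chloro group is axial.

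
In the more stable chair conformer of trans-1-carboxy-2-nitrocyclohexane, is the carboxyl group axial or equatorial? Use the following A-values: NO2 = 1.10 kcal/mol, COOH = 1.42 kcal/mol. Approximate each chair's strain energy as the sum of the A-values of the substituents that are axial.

equatorial

C1 and C2 have opposite parity, so for the trans isomer the two substituents are e,e in one chair and a,a in the other.
Chair I (nitro axial, carboxyl axial): E = 2.52 kcal/mol.
Chair II (nitro equatorial, carboxyl equatorial): E = 0.00 kcal/mol.
Chair II is the more stable (lower-energy) conformer, and in that chair the carboxyl group is equatorial.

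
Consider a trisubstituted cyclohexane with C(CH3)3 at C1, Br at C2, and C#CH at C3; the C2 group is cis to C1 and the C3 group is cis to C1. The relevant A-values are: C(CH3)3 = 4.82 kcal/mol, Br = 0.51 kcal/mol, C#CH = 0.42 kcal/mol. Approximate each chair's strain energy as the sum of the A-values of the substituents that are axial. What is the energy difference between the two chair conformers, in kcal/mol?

Chair I (tert-butyl axial, bromo equatorial, ethynyl axial): E = 5.24 kcal/mol.
Chair II (tert-butyl equatorial, bromo axial, ethynyl equatorial): E = 0.51 kcal/mol.
ΔE = 5.24 − 0.51 = 4.73 kcal/mol; chair II is more stable.

4.73 kcal/mol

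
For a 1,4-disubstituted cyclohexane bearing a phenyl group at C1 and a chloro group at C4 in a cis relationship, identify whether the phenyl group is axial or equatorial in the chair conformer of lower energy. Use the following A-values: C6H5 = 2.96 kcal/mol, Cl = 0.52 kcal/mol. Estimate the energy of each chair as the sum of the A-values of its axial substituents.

equatorial

C1 and C4 have opposite parity, so for the cis isomer the two substituents are one axial and one equatorial in each chair.
Chair I (phenyl axial, chloro equatorial): E = 2.96 kcal/mol.
Chair II (phenyl equatorial, chloro axial): E = 0.52 kcal/mol.
Chair II is the more stable (lower-energy) conformer, and in that chair the phenyl group is equatorial.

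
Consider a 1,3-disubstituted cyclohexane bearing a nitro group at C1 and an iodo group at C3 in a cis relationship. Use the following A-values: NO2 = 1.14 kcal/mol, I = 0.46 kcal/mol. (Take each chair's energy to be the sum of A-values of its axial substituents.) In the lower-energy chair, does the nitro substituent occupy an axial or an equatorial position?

equatorial

C1 and C3 have the same parity, so for the cis isomer the two substituents are e,e in one chair and a,a in the other.
Chair I (nitro axial, iodo axial): E = 1.60 kcal/mol.
Chair II (nitro equatorial, iodo equatorial): E = 0.00 kcal/mol.
Chair II is the more stable (lower-energy) conformer, and in that chair the nitro group is equatorial.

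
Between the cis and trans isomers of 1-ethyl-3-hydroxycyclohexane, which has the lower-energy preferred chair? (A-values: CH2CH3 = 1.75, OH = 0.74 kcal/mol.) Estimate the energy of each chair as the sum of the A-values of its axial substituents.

cis

At 1,3 positions (parity same): cis → (e,e or a,a); trans → (a,e or e,a).
Best chair for cis: E = 0.00 kcal/mol; best chair for trans: E = 0.74 kcal/mol.
The cis isomer is lower by 0.74 kcal/mol.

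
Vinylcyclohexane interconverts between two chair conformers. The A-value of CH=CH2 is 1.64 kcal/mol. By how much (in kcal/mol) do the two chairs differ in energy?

A monosubstituted cyclohexane has one chair with the vinyl group axial (E = A = 1.64 kcal/mol) and one with it equatorial (E = 0).
ΔE = 1.64 − 0 = 1.64 kcal/mol.

1.64 kcal/mol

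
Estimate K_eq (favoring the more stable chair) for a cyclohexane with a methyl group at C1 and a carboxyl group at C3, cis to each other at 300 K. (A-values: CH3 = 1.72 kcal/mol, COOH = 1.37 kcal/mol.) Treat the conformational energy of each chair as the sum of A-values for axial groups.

C1 and C3 have the same parity, so for the cis isomer the two substituents are e,e in one chair and a,a in the other.
Chair I (methyl axial, carboxyl axial): E = 3.09 kcal/mol; chair II (methyl equatorial, carboxyl equatorial): E = 0.00 kcal/mol.
ΔG = 3.09 kcal/mol between the two chairs.
K = exp(ΔG/RT) with R = 1.987×10⁻³ kcal mol⁻¹ K⁻¹ and T = 300 K gives K ≈ 178.

K ≈ 178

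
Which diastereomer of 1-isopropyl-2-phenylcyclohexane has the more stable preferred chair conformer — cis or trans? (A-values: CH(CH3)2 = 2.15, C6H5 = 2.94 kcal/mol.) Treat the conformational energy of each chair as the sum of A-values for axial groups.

trans

At 1,2 positions (parity opposite): cis → (a,e or e,a); trans → (e,e or a,a).
Best chair for cis: E = 2.15 kcal/mol; best chair for trans: E = 0.00 kcal/mol.
The trans isomer is lower by 2.15 kcal/mol.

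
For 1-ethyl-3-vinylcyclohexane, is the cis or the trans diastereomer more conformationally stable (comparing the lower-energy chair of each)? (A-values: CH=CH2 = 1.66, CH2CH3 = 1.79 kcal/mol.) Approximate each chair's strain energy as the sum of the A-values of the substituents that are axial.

cis

At 1,3 positions (parity same): cis → (e,e or a,a); trans → (a,e or e,a).
Best chair for cis: E = 0.00 kcal/mol; best chair for trans: E = 1.66 kcal/mol.
The cis isomer is lower by 1.66 kcal/mol.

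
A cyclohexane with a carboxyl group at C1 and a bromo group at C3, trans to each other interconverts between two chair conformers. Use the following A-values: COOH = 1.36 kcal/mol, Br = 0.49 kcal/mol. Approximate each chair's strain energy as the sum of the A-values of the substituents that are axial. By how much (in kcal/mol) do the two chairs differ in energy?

0.87 kcal/mol

C1 and C3 have the same parity, so for the trans isomer the two substituents are one axial and one equatorial in each chair.
Chair I (carboxyl axial, bromo equatorial): E = 1.36 kcal/mol.
Chair II (carboxyl equatorial, bromo axial): E = 0.49 kcal/mol.
ΔE = 1.36 − 0.49 = 0.87 kcal/mol; chair II is more stable.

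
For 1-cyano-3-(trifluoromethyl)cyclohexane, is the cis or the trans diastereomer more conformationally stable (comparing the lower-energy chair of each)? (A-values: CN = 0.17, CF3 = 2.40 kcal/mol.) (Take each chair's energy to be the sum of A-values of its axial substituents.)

cis

At 1,3 positions (parity same): cis → (e,e or a,a); trans → (a,e or e,a).
Best chair for cis: E = 0.00 kcal/mol; best chair for trans: E = 0.17 kcal/mol.
The cis isomer is lower by 0.17 kcal/mol.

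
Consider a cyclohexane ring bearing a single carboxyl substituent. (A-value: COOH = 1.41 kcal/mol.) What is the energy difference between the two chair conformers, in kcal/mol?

A monosubstituted cyclohexane has one chair with the carboxyl group axial (E = A = 1.41 kcal/mol) and one with it equatorial (E = 0).
ΔE = 1.41 − 0 = 1.41 kcal/mol.

1.41 kcal/mol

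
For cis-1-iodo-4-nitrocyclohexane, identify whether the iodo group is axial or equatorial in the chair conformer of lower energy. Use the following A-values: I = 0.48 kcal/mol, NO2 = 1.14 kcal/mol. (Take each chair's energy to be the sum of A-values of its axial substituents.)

axial

C1 and C4 have opposite parity, so for the cis isomer the two substituents are one axial and one equatorial in each chair.
Chair I (iodo axial, nitro equatorial): E = 0.48 kcal/mol.
Chair II (iodo equatorial, nitro axial): E = 1.14 kcal/mol.
Chair I is the more stable (lower-energy) conformer, and in that chair the iodo group is axial.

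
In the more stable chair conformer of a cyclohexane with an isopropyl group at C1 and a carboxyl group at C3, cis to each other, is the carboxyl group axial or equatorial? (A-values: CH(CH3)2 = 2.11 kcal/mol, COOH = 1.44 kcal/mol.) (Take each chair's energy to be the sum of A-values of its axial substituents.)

C1 and C3 have the same parity, so for the cis isomer the two substituents are e,e in one chair and a,a in the other.
Chair I (isopropyl axial, carboxyl axial): E = 3.55 kcal/mol.
Chair II (isopropyl equatorial, carboxyl equatorial): E = 0.00 kcal/mol.
Chair II is the more stable (lower-energy) conformer, and in that chair the carboxyl group is equatorial.

equatorial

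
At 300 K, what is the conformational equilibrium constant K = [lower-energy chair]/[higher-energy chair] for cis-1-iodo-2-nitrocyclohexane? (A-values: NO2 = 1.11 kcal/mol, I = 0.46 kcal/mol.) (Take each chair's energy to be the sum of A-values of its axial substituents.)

K ≈ 2.98

C1 and C2 have opposite parity, so for the cis isomer the two substituents are one axial and one equatorial in each chair.
Chair I (nitro axial, iodo equatorial): E = 1.11 kcal/mol; chair II (nitro equatorial, iodo axial): E = 0.46 kcal/mol.
ΔG = 0.65 kcal/mol between the two chairs.
K = exp(ΔG/RT) with R = 1.987×10⁻³ kcal mol⁻¹ K⁻¹ and T = 300 K gives K ≈ 2.98.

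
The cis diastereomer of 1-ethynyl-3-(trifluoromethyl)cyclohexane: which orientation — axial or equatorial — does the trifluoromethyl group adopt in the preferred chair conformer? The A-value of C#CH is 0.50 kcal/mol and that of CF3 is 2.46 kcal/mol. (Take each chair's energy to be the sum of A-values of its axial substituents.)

equatorial

C1 and C3 have the same parity, so for the cis isomer the two substituents are e,e in one chair and a,a in the other.
Chair I (ethynyl axial, trifluoromethyl axial): E = 2.96 kcal/mol.
Chair II (ethynyl equatorial, trifluoromethyl equatorial): E = 0.00 kcal/mol.
Chair II is the more stable (lower-energy) conformer, and in that chair the trifluoromethyl group is equatorial.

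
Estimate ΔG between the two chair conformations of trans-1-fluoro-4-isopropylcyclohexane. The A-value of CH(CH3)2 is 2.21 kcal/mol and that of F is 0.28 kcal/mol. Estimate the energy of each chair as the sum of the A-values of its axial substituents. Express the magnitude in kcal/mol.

C1 and C4 have opposite parity, so for the trans isomer the two substituents are e,e in one chair and a,a in the other.
Chair I (isopropyl axial, fluoro axial): E = 2.49 kcal/mol.
Chair II (isopropyl equatorial, fluoro equatorial): E = 0.00 kcal/mol.
ΔE = 2.49 − 0.00 = 2.49 kcal/mol; chair II is more stable.

2.49 kcal/mol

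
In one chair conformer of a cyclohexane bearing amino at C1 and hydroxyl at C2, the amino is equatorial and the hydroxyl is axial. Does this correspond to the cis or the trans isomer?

C1 and C2 have opposite parity, so their axial bonds point in opposite directions.
With opposite-parity carbons, two substituents on the same face are one axial and one equatorial; opposite faces give both axial or both equatorial.
Here the groups are equatorial/axial → same face → cis.

cis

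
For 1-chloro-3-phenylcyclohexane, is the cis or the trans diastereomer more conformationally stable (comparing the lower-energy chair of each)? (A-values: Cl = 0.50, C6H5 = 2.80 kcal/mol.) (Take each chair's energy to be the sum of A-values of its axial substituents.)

cis

At 1,3 positions (parity same): cis → (e,e or a,a); trans → (a,e or e,a).
Best chair for cis: E = 0.00 kcal/mol; best chair for trans: E = 0.50 kcal/mol.
The cis isomer is lower by 0.50 kcal/mol.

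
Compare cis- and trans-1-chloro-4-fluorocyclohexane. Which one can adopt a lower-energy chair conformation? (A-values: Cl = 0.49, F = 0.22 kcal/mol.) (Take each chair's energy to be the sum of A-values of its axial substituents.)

trans

At 1,4 positions (parity opposite): cis → (a,e or e,a); trans → (e,e or a,a).
Best chair for cis: E = 0.22 kcal/mol; best chair for trans: E = 0.00 kcal/mol.
The trans isomer is lower by 0.22 kcal/mol.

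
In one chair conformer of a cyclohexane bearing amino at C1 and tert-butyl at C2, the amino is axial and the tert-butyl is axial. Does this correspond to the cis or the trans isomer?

trans

C1 and C2 have opposite parity, so their axial bonds point in opposite directions.
With opposite-parity carbons, two substituents on the same face are one axial and one equatorial; opposite faces give both axial or both equatorial.
Here the groups are axial/axial → opposite face → trans.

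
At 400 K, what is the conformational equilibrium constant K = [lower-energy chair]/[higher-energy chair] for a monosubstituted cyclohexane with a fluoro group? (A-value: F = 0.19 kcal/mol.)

One chair has the fluoro group axial (E = 0.19 kcal/mol) and the other has it equatorial (E = 0).
ΔG = 0.19 kcal/mol between the two chairs.
K = exp(ΔG/RT) with R = 1.987×10⁻³ kcal mol⁻¹ K⁻¹ and T = 400 K gives K ≈ 1.27.

K ≈ 1.27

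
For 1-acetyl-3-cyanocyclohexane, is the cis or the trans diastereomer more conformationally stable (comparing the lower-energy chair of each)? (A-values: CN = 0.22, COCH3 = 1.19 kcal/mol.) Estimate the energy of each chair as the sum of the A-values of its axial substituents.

cis

At 1,3 positions (parity same): cis → (e,e or a,a); trans → (a,e or e,a).
Best chair for cis: E = 0.00 kcal/mol; best chair for trans: E = 0.22 kcal/mol.
The cis isomer is lower by 0.22 kcal/mol.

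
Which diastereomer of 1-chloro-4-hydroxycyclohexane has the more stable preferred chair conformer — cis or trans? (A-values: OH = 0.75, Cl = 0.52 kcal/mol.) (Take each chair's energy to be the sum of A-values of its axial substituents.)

trans

At 1,4 positions (parity opposite): cis → (a,e or e,a); trans → (e,e or a,a).
Best chair for cis: E = 0.52 kcal/mol; best chair for trans: E = 0.00 kcal/mol.
The trans isomer is lower by 0.52 kcal/mol.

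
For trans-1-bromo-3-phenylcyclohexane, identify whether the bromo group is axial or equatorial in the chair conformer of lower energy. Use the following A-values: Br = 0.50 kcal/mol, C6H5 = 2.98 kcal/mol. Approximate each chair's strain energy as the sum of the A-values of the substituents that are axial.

C1 and C3 have the same parity, so for the trans isomer the two substituents are one axial and one equatorial in each chair.
Chair I (bromo axial, phenyl equatorial): E = 0.50 kcal/mol.
Chair II (bromo equatorial, phenyl axial): E = 2.98 kcal/mol.
Chair I is the more stable (lower-energy) conformer, and in that chair the bromo group is axial.

axial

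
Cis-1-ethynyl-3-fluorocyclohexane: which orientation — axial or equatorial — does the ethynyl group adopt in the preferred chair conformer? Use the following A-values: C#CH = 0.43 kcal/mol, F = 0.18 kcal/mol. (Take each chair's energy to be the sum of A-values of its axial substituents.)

equatorial

C1 and C3 have the same parity, so for the cis isomer the two substituents are e,e in one chair and a,a in the other.
Chair I (ethynyl axial, fluoro axial): E = 0.61 kcal/mol.
Chair II (ethynyl equatorial, fluoro equatorial): E = 0.00 kcal/mol.
Chair II is the more stable (lower-energy) conformer, and in that chair the ethynyl group is equatorial.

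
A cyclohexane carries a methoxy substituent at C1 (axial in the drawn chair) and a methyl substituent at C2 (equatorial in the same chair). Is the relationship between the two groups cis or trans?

cis

C1 and C2 have opposite parity, so their axial bonds point in opposite directions.
With opposite-parity carbons, two substituents on the same face are one axial and one equatorial; opposite faces give both axial or both equatorial.
Here the groups are axial/equatorial → same face → cis.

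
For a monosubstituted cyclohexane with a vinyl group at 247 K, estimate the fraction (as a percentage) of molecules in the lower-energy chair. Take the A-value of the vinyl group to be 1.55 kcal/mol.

One chair has the vinyl group axial (E = 1.55 kcal/mol) and the other has it equatorial (E = 0).
ΔG = 1.55 kcal/mol between the two chairs.
K = exp(ΔG/RT) with R = 1.987×10⁻³ kcal mol⁻¹ K⁻¹ and T = 247 K gives K ≈ 23.5.
Fraction in the lower-energy chair = K/(K+1) = 95.9%.

95.9%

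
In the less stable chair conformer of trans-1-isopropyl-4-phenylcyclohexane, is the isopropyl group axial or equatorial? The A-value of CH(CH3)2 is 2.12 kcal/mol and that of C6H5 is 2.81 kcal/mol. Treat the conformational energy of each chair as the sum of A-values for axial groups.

C1 and C4 have opposite parity, so for the trans isomer the two substituents are e,e in one chair and a,a in the other.
Chair I (isopropyl axial, phenyl axial): E = 4.93 kcal/mol.
Chair II (isopropyl equatorial, phenyl equatorial): E = 0.00 kcal/mol.
Chair I is the less stable (higher-energy) conformer, and in that chair the isopropyl group is axial.

axial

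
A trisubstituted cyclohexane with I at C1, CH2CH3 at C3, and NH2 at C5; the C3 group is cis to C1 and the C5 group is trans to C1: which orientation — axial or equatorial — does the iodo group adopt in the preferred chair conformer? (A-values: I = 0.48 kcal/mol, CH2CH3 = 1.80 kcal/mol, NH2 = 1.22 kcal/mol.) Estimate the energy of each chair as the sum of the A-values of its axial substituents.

Chair I (iodo axial, ethyl axial, amino equatorial): E = 2.28 kcal/mol.
Chair II (iodo equatorial, ethyl equatorial, amino axial): E = 1.22 kcal/mol.
Chair II is the more stable (lower-energy) conformer, and in that chair the iodo group is equatorial.

equatorial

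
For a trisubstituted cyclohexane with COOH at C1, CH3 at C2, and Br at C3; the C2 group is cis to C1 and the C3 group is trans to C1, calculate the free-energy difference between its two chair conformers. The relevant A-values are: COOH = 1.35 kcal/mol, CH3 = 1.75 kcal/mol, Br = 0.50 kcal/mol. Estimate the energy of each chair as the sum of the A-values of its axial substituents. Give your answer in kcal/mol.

Chair I (carboxyl axial, methyl equatorial, bromo equatorial): E = 1.35 kcal/mol.
Chair II (carboxyl equatorial, methyl axial, bromo axial): E = 2.25 kcal/mol.
ΔE = 2.25 − 1.35 = 0.90 kcal/mol; chair I is more stable.

0.90 kcal/mol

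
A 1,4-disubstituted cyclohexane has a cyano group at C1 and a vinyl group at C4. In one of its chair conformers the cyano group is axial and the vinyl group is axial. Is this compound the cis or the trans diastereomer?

trans

C1 and C4 have opposite parity, so their axial bonds point in opposite directions.
With opposite-parity carbons, two substituents on the same face are one axial and one equatorial; opposite faces give both axial or both equatorial.
Here the groups are axial/axial → opposite face → trans.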